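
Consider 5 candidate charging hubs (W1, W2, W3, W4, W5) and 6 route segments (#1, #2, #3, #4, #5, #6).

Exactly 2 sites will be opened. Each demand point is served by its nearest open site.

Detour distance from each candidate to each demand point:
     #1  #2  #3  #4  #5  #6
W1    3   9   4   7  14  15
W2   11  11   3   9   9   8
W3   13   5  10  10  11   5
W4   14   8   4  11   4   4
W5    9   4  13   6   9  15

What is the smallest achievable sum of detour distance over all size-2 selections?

30

Open {W1, W4}.
  #1→W1 3, #2→W4 8, #3→W1 4, #4→W1 7, #5→W4 4, #6→W4 4  ⇒ total 30.
Compare {W4, W5}: total 31.
Compare {W1, W3}: total 35.
No size-2 selection does better; minimum is 30.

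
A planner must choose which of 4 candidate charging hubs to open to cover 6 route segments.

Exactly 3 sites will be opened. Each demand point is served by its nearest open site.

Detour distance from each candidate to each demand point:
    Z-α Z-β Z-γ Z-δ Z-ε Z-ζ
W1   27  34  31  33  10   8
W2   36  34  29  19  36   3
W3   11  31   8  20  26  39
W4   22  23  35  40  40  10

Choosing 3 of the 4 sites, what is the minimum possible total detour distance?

Open {W1, W3, W4}.
  Z-α→W3 11, Z-β→W4 23, Z-γ→W3 8, Z-δ→W3 20, Z-ε→W1 10, Z-ζ→W1 8  ⇒ total 80.
Compare {W1, W2, W3}: total 82.
Compare {W2, W3, W4}: total 90.
No size-3 selection does better; minimum is 80.

80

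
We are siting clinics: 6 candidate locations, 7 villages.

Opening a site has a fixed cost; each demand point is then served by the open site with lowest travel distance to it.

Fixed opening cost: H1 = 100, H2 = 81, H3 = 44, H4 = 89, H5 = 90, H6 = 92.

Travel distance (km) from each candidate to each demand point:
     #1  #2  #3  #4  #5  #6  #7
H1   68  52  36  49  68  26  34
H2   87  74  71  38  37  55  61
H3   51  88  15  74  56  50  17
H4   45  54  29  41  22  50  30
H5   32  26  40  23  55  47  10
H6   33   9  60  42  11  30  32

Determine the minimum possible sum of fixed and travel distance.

Open {H3, H6}: assign each demand point to its cheapest open site.
  #1→H6 33, #2→H6 9, #3→H3 15, #4→H6 42, #5→H6 11, #6→H6 30, #7→H3 17
  travel distance 157, fixed 136 → total 293.
Compare {H6}: travel distance 217 + fixed 92 = 309.
Compare {H5}: travel distance 233 + fixed 90 = 323.
Compare {H5, H6}: travel distance 155 + fixed 182 = 337.
All other subsets cost ≥ 309. Minimum total cost: 293.

293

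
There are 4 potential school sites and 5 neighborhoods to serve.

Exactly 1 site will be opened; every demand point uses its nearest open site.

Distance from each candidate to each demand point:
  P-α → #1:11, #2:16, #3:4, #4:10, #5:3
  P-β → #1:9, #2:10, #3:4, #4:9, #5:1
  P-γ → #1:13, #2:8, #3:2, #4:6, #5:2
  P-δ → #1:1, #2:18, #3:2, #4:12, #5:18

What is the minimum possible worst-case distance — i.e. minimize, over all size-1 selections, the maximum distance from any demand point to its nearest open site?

Open {P-β}.
  Farthest demand point is #2 at distance 10 (to P-β); all others are ≤ 10.
With {P-γ} the worst case is 13.
With {P-α} the worst case is 16.
No size-1 selection achieves below 10.

10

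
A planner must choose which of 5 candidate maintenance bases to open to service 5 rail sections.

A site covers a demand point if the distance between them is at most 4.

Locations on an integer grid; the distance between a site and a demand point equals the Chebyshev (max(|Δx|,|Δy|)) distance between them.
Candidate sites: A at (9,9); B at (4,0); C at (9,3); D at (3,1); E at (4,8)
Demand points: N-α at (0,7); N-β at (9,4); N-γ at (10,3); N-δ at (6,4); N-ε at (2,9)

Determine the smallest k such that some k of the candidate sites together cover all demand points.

2

Coverage sets (demand points within 4 of each site):
  A: {}
  B: {N-δ}
  C: {N-β, N-γ, N-δ}
  D: {N-δ}
  E: {N-α, N-δ, N-ε}
No single site covers all 5 demand points.
But {C, E} covers everything, so the minimum is 2.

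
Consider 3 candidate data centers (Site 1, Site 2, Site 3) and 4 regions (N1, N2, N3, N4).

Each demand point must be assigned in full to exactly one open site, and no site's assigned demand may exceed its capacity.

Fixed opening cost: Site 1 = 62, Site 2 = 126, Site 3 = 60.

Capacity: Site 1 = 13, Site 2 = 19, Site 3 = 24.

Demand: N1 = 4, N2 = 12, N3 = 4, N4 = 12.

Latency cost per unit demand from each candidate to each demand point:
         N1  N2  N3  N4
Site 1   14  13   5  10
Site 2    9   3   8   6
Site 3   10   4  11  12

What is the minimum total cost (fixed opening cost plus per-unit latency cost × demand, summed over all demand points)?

374

Open {Site 1, Site 3}; cheapest assignment that respects the capacities:
  Site 1 (cap 13, load 12): N4 — cost 12×10 = 120
  Site 3 (cap 24, load 20): N1, N2, N3 — cost 4×10 + 12×4 + 4×11 = 132
  Shipping 252, fixed 122 → total 374.
  Any other capacity-feasible assignment to {Site 1, Site 3} ships for at least 252.
Compare {Site 2, Site 3}: its best feasible assignment gives total 378.
Compare {Site 1, Site 2, Site 3}: its best feasible assignment gives total 424.
Every other set of open sites that can feasibly serve all demand totals ≥ 378 even under its best assignment. Minimum: 374.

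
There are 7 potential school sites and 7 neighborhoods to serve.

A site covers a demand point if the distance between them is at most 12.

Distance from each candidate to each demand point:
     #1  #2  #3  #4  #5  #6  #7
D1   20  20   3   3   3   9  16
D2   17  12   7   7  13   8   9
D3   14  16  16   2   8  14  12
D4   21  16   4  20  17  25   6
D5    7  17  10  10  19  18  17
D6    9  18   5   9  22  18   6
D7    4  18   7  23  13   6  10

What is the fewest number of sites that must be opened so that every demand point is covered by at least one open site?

Coverage sets (demand points within 12 of each site):
  D1: {#3, #4, #5, #6}
  D2: {#2, #3, #4, #6, #7}
  D3: {#4, #5, #7}
  D4: {#3, #7}
  D5: {#1, #3, #4}
  D6: {#1, #3, #4, #7}
  D7: {#1, #3, #6, #7}
No 2 sites suffice: every size-2 union leaves at least one demand point uncovered.
But {D1, D2, D5} covers everything, so the minimum is 3.

3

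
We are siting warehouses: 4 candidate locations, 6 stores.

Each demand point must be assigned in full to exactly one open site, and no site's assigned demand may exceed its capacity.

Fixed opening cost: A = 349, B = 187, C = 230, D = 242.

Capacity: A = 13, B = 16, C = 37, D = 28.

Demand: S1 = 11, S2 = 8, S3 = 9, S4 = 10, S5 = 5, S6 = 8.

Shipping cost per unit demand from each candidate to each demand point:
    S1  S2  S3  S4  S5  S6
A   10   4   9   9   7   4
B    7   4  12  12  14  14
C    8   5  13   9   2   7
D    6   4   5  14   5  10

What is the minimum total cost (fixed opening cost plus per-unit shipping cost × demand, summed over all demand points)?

Open {C, D}; cheapest assignment that respects the capacities:
  C (cap 37, load 23): S4, S5, S6 — cost 10×9 + 5×2 + 8×7 = 156
  D (cap 28, load 28): S1, S2, S3 — cost 11×6 + 8×4 + 9×5 = 143
  Shipping 299, fixed 472 → total 771.
  Any other capacity-feasible assignment to {C, D} ships for at least 299.
Compare {B, C}: its best feasible assignment gives total 866.
Compare {B, C, D}: its best feasible assignment gives total 958.
Every other set of open sites that can feasibly serve all demand totals ≥ 866 even under its best assignment. Minimum: 771.

771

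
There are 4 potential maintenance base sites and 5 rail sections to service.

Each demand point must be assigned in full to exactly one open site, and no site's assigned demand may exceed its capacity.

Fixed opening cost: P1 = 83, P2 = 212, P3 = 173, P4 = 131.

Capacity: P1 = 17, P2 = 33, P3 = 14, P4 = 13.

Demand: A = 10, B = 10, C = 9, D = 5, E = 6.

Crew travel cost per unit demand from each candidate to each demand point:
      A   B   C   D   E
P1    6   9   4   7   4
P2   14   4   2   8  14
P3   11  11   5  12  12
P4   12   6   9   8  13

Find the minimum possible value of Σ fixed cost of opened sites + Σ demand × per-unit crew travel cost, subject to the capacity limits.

Open {P1, P2}; cheapest assignment that respects the capacities:
  P1 (cap 17, load 16): A, E — cost 10×6 + 6×4 = 84
  P2 (cap 33, load 24): B, C, D — cost 10×4 + 9×2 + 5×8 = 98
  Shipping 182, fixed 295 → total 477.
  Any other capacity-feasible assignment to {P1, P2} ships for at least 182.
Compare {P1, P2, P4}: its best feasible assignment gives total 608.
Compare {P1, P3, P4}: its best feasible assignment gives total 636.
Every other set of open sites that can feasibly serve all demand totals ≥ 608 even under its best assignment. Minimum: 477.

477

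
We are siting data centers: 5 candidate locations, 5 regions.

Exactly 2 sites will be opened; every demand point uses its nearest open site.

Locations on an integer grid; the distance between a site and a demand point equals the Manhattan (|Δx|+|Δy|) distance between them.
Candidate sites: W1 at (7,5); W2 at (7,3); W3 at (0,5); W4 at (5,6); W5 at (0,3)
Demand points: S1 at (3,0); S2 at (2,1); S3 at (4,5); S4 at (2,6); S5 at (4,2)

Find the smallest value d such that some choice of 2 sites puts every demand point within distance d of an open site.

6

Open {W1, W5}.
  Farthest demand point is S1 at distance 6 (to W5); all others are ≤ 6.
With {W2, W5} the worst case is 6.
With {W3, W5} the worst case is 6.
No size-2 selection achieves below 6.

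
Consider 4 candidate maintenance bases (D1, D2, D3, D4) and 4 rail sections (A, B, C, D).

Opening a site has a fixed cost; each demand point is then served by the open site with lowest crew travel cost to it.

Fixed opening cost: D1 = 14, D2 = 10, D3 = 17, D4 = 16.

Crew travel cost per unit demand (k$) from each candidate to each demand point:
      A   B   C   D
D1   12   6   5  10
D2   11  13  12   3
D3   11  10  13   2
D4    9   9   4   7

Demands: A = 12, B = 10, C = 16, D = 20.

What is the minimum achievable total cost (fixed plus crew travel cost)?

Open {D1, D3, D4}: assign each demand point to its cheapest open site.
  A→D4 12×9=108, B→D1 10×6=60, C→D4 16×4=64, D→D3 20×2=40
  crew travel cost 272, fixed 47 → total 319.
Compare {D1, D2, D3, D4}: crew travel cost 272 + fixed 57 = 329.
Compare {D1, D2, D4}: crew travel cost 292 + fixed 40 = 332.
Compare {D3, D4}: crew travel cost 302 + fixed 33 = 335.
All other subsets cost ≥ 329. Minimum total cost: 319.

319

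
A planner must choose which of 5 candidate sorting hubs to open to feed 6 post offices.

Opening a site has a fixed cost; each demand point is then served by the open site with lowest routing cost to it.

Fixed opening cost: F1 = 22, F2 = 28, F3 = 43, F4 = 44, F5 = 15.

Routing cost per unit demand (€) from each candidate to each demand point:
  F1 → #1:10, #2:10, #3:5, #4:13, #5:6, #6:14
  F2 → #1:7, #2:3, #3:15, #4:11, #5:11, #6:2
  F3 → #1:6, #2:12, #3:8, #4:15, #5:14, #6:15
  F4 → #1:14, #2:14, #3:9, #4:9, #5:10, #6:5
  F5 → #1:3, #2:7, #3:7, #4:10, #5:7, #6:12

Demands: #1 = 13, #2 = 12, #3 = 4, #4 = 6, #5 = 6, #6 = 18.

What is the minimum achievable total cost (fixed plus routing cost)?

Open {F2, F5}: assign each demand point to its cheapest open site.
  #1→F5 13×3=39, #2→F2 12×3=36, #3→F5 4×7=28, #4→F5 6×10=60, #5→F5 6×7=42, #6→F2 18×2=36
  routing cost 241, fixed 43 → total 284.
Compare {F1, F2, F5}: routing cost 227 + fixed 65 = 292.
Compare {F2, F4, F5}: routing cost 235 + fixed 87 = 322.
Compare {F2, F3, F5}: routing cost 241 + fixed 86 = 327.
All other subsets cost ≥ 292. Minimum total cost: 284.

284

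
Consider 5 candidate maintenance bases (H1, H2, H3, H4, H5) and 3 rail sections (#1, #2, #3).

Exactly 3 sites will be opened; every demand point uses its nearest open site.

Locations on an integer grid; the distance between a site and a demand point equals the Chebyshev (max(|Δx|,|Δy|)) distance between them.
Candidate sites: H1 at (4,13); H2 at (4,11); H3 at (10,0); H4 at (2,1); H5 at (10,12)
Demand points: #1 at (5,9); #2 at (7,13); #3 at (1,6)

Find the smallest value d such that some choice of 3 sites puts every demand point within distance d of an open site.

Open {H1, H2, H3}.
  Farthest demand point is #3 at distance 5 (to H2); all others are ≤ 5.
With {H1, H2, H4} the worst case is 5.
With {H1, H2, H5} the worst case is 5.
No size-3 selection achieves below 5.

5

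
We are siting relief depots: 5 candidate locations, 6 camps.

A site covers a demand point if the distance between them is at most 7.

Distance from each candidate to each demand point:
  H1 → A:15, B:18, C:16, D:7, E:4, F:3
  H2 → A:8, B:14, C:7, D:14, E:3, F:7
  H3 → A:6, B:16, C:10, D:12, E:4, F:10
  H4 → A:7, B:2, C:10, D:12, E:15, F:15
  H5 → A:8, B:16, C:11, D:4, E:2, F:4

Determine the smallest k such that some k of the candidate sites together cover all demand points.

3

Coverage sets (demand points within 7 of each site):
  H1: {D, E, F}
  H2: {C, E, F}
  H3: {A, E}
  H4: {A, B}
  H5: {D, E, F}
No 2 sites suffice: every size-2 union leaves at least one demand point uncovered.
But {H1, H2, H4} covers everything, so the minimum is 3.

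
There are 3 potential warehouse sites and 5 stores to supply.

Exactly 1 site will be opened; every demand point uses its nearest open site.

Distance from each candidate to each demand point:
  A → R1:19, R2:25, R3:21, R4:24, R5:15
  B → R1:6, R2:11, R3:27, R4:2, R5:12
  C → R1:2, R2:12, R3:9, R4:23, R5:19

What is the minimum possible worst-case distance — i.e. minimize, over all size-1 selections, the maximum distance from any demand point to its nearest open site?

Open {C}.
  Farthest demand point is R4 at distance 23 (to C); all others are ≤ 23.
With {A} the worst case is 25.
With {B} the worst case is 27.
No size-1 selection achieves below 23.

23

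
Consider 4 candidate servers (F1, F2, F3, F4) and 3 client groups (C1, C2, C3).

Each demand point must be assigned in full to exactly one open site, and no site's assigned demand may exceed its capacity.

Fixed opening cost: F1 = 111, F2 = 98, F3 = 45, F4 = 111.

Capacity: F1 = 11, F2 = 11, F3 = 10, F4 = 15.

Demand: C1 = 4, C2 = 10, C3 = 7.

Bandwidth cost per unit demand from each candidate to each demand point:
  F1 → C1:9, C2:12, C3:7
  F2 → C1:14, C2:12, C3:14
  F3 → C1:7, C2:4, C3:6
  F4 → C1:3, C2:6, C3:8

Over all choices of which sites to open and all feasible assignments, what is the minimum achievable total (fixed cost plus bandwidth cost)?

264

Open {F3, F4}; cheapest assignment that respects the capacities:
  F3 (cap 10, load 10): C2 — cost 10×4 = 40
  F4 (cap 15, load 11): C1, C3 — cost 4×3 + 7×8 = 68
  Shipping 108, fixed 156 → total 264.
  Any other capacity-feasible assignment to {F3, F4} ships for at least 108.
Compare {F1, F3}: its best feasible assignment gives total 281.
Compare {F2, F3}: its best feasible assignment gives total 337.
Every other set of open sites that can feasibly serve all demand totals ≥ 281 even under its best assignment. Minimum: 264.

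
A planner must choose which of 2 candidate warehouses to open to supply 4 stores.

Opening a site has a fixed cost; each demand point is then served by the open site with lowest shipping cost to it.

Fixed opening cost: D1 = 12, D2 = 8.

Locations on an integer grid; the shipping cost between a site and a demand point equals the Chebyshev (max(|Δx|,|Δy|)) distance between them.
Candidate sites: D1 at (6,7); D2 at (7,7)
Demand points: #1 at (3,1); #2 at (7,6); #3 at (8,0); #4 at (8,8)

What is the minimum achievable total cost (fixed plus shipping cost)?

23

Open {D2}: assign each demand point to its cheapest open site.
  #1→D2 6, #2→D2 1, #3→D2 7, #4→D2 1
  shipping cost 15, fixed 8 → total 23.
Compare {D1}: shipping cost 16 + fixed 12 = 28.
Compare {D1, D2}: shipping cost 15 + fixed 20 = 35.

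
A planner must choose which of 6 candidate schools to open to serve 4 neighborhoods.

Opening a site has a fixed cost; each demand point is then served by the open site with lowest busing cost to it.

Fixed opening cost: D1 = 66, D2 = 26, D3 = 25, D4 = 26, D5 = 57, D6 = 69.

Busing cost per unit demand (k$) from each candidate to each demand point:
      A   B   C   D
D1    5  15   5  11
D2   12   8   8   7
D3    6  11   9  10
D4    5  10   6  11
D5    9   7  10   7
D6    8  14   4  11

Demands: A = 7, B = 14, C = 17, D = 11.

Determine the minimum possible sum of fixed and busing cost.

378

Open {D2, D4}: assign each demand point to its cheapest open site.
  A→D4 7×5=35, B→D2 14×8=112, C→D4 17×6=102, D→D2 11×7=77
  busing cost 326, fixed 52 → total 378.
Compare {D4, D5}: busing cost 312 + fixed 83 = 395.
Compare {D1, D2}: busing cost 309 + fixed 92 = 401.
Compare {D2, D3, D4}: busing cost 326 + fixed 77 = 403.
All other subsets cost ≥ 395. Minimum total cost: 378.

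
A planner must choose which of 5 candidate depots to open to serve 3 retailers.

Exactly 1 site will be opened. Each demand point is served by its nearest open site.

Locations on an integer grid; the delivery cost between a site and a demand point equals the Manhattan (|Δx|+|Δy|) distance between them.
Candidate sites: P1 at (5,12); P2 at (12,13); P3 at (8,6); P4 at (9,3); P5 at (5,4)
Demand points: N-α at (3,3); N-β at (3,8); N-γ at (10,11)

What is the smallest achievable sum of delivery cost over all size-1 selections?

21

Open {P5}.
  N-α→P5 3, N-β→P5 6, N-γ→P5 12  ⇒ total 21.
Compare {P3}: total 22.
Compare {P1}: total 23.
No size-1 selection does better; minimum is 21.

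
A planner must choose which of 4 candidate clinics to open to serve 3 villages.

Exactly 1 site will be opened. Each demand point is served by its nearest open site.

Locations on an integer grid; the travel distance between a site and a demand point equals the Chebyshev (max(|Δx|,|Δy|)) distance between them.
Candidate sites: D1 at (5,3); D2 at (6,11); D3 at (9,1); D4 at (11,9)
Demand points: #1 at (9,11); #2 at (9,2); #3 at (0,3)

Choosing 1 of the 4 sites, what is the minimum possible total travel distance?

Open {D1}.
  #1→D1 8, #2→D1 4, #3→D1 5  ⇒ total 17.
Compare {D2}: total 20.
Compare {D3}: total 20.
No size-1 selection does better; minimum is 17.

17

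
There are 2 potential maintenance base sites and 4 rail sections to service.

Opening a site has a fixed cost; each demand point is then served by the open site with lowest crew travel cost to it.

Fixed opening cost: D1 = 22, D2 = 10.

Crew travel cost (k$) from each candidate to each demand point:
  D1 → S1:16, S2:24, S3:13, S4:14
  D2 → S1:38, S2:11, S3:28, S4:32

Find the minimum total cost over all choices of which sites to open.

Open {D1, D2}: assign each demand point to its cheapest open site.
  S1→D1 16, S2→D2 11, S3→D1 13, S4→D1 14
  crew travel cost 54, fixed 32 → total 86.
Compare {D1}: crew travel cost 67 + fixed 22 = 89.
Compare {D2}: crew travel cost 109 + fixed 10 = 119.

86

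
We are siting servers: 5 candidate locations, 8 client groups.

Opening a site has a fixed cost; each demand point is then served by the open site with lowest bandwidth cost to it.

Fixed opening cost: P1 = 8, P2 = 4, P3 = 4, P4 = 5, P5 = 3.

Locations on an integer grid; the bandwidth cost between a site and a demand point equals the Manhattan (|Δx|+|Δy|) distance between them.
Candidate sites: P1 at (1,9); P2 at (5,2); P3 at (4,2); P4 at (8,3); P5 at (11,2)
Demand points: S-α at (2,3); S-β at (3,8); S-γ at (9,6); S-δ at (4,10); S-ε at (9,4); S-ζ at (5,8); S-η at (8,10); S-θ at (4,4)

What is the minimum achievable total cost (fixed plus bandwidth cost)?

47

Open {P1, P3, P4}: assign each demand point to its cheapest open site.
  S-α→P3 3, S-β→P1 3, S-γ→P4 4, S-δ→P1 4, S-ε→P4 2, S-ζ→P1 5, S-η→P4 7, S-θ→P3 2
  bandwidth cost 30, fixed 17 → total 47.
Compare {P1, P4}: bandwidth cost 36 + fixed 13 = 49.
Compare {P3, P4}: bandwidth cost 40 + fixed 9 = 49.
Compare {P1, P2, P4}: bandwidth cost 32 + fixed 17 = 49.
All other subsets cost ≥ 49. Minimum total cost: 47.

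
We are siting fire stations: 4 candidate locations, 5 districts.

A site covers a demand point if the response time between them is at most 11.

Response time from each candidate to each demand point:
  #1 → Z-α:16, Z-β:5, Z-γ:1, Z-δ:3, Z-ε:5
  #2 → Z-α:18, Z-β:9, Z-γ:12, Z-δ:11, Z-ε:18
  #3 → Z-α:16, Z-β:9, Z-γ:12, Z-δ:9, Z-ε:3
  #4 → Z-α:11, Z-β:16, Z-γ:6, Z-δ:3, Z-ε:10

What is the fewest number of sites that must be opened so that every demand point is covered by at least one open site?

Coverage sets (demand points within 11 of each site):
  #1: {Z-β, Z-γ, Z-δ, Z-ε}
  #2: {Z-β, Z-δ}
  #3: {Z-β, Z-δ, Z-ε}
  #4: {Z-α, Z-γ, Z-δ, Z-ε}
No single site covers all 5 demand points.
But {#1, #4} covers everything, so the minimum is 2.

2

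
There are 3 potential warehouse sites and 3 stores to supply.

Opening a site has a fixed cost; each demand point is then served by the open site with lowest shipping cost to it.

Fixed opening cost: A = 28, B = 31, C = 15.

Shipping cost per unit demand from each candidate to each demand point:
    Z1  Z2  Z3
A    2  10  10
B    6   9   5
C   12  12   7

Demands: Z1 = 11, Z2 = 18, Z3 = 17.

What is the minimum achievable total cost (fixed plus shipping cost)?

328

Open {A, B}: assign each demand point to its cheapest open site.
  Z1→A 11×2=22, Z2→B 18×9=162, Z3→B 17×5=85
  shipping cost 269, fixed 59 → total 328.
Compare {A, B, C}: shipping cost 269 + fixed 74 = 343.
Compare {B}: shipping cost 313 + fixed 31 = 344.
Compare {B, C}: shipping cost 313 + fixed 46 = 359.
All other subsets cost ≥ 343. Minimum total cost: 328.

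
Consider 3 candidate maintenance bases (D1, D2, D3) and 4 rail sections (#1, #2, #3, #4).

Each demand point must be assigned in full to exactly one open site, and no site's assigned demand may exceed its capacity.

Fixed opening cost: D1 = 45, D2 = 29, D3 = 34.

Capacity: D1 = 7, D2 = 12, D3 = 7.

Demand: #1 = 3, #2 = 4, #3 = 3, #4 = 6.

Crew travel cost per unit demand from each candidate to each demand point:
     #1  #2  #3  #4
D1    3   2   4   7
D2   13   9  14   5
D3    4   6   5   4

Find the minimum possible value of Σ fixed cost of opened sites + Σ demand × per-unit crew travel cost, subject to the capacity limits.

156

Open {D2, D3}; cheapest assignment that respects the capacities:
  D2 (cap 12, load 10): #2, #4 — cost 4×9 + 6×5 = 66
  D3 (cap 7, load 6): #1, #3 — cost 3×4 + 3×5 = 27
  Shipping 93, fixed 63 → total 156.
  Any other capacity-feasible assignment to {D2, D3} ships for at least 93.
Compare {D1, D2}: its best feasible assignment gives total 161.
Compare {D1, D2, D3}: its best feasible assignment gives total 170.
Every other set of open sites that can feasibly serve all demand totals ≥ 161 even under its best assignment. Minimum: 156.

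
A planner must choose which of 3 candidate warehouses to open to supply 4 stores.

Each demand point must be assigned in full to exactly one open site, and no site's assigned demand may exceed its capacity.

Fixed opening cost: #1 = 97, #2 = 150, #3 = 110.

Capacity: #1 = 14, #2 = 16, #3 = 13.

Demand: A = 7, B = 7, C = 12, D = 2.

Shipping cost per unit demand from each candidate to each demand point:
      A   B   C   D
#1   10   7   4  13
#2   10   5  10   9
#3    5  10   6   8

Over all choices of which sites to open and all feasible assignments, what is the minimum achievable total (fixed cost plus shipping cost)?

Open {#1, #2}; cheapest assignment that respects the capacities:
  #1 (cap 14, load 12): C — cost 12×4 = 48
  #2 (cap 16, load 16): A, B, D — cost 7×10 + 7×5 + 2×9 = 123
  Shipping 171, fixed 247 → total 418.
  Any other capacity-feasible assignment to {#1, #2} ships for at least 171.
Compare {#2, #3}: its best feasible assignment gives total 455.
Compare {#1, #2, #3}: its best feasible assignment gives total 491.
Every other set of open sites that can feasibly serve all demand totals ≥ 455 even under its best assignment. Minimum: 418.

418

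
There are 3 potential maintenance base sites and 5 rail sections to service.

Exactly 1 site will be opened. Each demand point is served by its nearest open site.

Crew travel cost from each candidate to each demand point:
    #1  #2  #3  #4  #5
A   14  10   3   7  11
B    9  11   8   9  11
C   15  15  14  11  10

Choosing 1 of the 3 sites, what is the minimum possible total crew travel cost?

Open {A}.
  #1→A 14, #2→A 10, #3→A 3, #4→A 7, #5→A 11  ⇒ total 45.
Compare {B}: total 48.
Compare {C}: total 65.

45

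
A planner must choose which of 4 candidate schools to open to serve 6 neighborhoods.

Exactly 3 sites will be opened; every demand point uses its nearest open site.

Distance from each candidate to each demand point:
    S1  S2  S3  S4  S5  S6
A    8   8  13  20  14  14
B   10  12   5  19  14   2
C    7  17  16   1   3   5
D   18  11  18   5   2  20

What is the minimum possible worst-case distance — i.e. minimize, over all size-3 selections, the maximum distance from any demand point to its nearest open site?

Open {A, B, C}.
  Farthest demand point is S2 at distance 8 (to A); all others are ≤ 8.
With {A, B, D} the worst case is 8.
With {B, C, D} the worst case is 11.
No size-3 selection achieves below 8.

8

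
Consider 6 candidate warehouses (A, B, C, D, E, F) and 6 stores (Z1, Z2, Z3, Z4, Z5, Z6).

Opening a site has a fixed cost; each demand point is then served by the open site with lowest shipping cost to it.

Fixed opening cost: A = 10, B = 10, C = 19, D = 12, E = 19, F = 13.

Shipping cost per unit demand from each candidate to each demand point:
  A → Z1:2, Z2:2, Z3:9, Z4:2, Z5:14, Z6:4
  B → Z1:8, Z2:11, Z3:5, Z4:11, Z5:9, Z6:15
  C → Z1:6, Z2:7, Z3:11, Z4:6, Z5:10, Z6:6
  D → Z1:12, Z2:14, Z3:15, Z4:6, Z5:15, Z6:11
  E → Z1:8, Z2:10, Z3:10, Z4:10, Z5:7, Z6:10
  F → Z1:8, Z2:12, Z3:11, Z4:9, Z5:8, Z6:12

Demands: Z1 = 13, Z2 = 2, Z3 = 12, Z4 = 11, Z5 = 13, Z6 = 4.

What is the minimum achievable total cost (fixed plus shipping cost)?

258

Open {A, B, E}: assign each demand point to its cheapest open site.
  Z1→A 13×2=26, Z2→A 2×2=4, Z3→B 12×5=60, Z4→A 11×2=22, Z5→E 13×7=91, Z6→A 4×4=16
  shipping cost 219, fixed 39 → total 258.
Compare {A, B}: shipping cost 245 + fixed 20 = 265.
Compare {A, B, F}: shipping cost 232 + fixed 33 = 265.
Compare {A, B, D, E}: shipping cost 219 + fixed 51 = 270.
All other subsets cost ≥ 265. Minimum total cost: 258.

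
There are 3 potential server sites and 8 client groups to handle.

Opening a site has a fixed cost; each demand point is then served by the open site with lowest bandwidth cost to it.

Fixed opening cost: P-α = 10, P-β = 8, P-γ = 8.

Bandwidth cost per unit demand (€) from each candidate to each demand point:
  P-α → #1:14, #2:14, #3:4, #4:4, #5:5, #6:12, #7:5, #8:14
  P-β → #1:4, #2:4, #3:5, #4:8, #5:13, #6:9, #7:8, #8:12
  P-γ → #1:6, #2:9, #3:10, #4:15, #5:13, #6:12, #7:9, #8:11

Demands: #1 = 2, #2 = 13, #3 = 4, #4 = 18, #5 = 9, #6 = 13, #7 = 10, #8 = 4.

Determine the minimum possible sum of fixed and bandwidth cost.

426

Open {P-α, P-β}: assign each demand point to its cheapest open site.
  #1→P-β 2×4=8, #2→P-β 13×4=52, #3→P-α 4×4=16, #4→P-α 18×4=72, #5→P-α 9×5=45, #6→P-β 13×9=117, #7→P-α 10×5=50, #8→P-β 4×12=48
  bandwidth cost 408, fixed 18 → total 426.
Compare {P-α, P-β, P-γ}: bandwidth cost 404 + fixed 26 = 430.
Compare {P-α, P-γ}: bandwidth cost 512 + fixed 18 = 530.
Compare {P-β}: bandwidth cost 586 + fixed 8 = 594.
All other subsets cost ≥ 430. Minimum total cost: 426.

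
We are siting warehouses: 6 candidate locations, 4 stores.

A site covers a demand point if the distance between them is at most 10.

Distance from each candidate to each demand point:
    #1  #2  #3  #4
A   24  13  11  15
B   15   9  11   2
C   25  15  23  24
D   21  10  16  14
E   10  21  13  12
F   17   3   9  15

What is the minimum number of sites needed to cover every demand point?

3

Coverage sets (demand points within 10 of each site):
  A: {}
  B: {#2, #4}
  C: {}
  D: {#2}
  E: {#1}
  F: {#2, #3}
No 2 sites suffice: every size-2 union leaves at least one demand point uncovered.
But {B, E, F} covers everything, so the minimum is 3.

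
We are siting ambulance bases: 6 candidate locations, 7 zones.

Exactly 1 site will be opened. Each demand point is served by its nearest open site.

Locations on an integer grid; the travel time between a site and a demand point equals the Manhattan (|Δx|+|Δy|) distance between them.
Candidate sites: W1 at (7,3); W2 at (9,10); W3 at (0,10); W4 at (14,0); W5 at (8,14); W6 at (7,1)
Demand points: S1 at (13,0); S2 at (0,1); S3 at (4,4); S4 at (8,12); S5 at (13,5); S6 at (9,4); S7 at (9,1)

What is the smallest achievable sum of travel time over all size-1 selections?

Open {W1}.
  S1→W1 9, S2→W1 9, S3→W1 4, S4→W1 10, S5→W1 8, S6→W1 3, S7→W1 4  ⇒ total 47.
Compare {W6}: total 49.
Compare {W4}: total 69.
No size-1 selection does better; minimum is 47.

47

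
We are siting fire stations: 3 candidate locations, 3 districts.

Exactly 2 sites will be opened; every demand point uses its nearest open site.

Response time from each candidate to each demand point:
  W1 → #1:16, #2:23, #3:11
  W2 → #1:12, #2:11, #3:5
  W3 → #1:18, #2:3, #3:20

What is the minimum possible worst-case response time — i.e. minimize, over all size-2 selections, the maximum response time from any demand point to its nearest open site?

Open {W1, W2}.
  Farthest demand point is #1 at response time 12 (to W2); all others are ≤ 12.
With {W2, W3} the worst case is 12.
With {W1, W3} the worst case is 16.
No size-2 selection achieves below 12.

12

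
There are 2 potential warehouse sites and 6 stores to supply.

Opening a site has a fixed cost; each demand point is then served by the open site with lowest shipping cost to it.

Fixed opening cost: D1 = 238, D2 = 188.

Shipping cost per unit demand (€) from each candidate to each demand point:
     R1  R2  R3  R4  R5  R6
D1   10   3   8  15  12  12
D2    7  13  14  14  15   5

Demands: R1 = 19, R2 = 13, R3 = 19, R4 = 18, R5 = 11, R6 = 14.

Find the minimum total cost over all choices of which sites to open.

Open {D1}: assign each demand point to its cheapest open site.
  R1→D1 19×10=190, R2→D1 13×3=39, R3→D1 19×8=152, R4→D1 18×15=270, R5→D1 11×12=132, R6→D1 14×12=168
  shipping cost 951, fixed 238 → total 1189.
Compare {D1, D2}: shipping cost 778 + fixed 426 = 1204.
Compare {D2}: shipping cost 1055 + fixed 188 = 1243.

1189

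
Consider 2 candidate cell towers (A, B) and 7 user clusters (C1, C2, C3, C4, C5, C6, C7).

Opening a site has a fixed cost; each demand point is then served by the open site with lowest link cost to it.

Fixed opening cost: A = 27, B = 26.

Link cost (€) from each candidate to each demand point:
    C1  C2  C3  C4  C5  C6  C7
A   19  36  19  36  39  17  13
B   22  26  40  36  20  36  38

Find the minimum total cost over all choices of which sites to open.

203

Open {A, B}: assign each demand point to its cheapest open site.
  C1→A 19, C2→B 26, C3→A 19, C4→A 36, C5→B 20, C6→A 17, C7→A 13
  link cost 150, fixed 53 → total 203.
Compare {A}: link cost 179 + fixed 27 = 206.
Compare {B}: link cost 218 + fixed 26 = 244.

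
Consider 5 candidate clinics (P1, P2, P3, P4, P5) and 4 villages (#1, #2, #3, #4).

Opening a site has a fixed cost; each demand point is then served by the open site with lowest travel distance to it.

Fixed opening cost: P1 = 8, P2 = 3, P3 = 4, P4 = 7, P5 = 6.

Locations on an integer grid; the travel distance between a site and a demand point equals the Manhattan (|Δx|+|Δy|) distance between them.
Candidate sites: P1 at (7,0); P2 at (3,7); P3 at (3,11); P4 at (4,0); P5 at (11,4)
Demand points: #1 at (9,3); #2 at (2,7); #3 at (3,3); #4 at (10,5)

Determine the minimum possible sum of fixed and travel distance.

Open {P2, P5}: assign each demand point to its cheapest open site.
  #1→P5 3, #2→P2 1, #3→P2 4, #4→P5 2
  travel distance 10, fixed 9 → total 19.
Compare {P2, P3, P5}: travel distance 10 + fixed 13 = 23.
Compare {P2, P4, P5}: travel distance 10 + fixed 16 = 26.
Compare {P2}: travel distance 24 + fixed 3 = 27.
All other subsets cost ≥ 23. Minimum total cost: 19.

19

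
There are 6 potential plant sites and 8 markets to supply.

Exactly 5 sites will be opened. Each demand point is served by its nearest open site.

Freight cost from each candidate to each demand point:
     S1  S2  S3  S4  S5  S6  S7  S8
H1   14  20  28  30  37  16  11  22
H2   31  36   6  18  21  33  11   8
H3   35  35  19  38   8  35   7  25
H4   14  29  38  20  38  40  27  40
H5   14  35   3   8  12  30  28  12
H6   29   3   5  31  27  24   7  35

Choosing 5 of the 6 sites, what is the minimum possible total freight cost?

67

Open {H1, H2, H3, H5, H6}.
  S1→H1 14, S2→H6 3, S3→H5 3, S4→H5 8, S5→H3 8, S6→H1 16, S7→H3 7, S8→H2 8  ⇒ total 67.
Compare {H1, H2, H4, H5, H6}: total 71.
Compare {H1, H3, H4, H5, H6}: total 71.
No size-5 selection does better; minimum is 67.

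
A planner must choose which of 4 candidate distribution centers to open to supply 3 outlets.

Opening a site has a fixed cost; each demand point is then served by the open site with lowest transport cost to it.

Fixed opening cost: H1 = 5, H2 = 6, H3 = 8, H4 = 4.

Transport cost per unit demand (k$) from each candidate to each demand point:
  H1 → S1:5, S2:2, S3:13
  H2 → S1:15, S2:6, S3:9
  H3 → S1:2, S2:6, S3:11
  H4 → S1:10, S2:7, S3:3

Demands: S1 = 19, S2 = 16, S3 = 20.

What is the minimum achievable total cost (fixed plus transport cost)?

147

Open {H1, H3, H4}: assign each demand point to its cheapest open site.
  S1→H3 19×2=38, S2→H1 16×2=32, S3→H4 20×3=60
  transport cost 130, fixed 17 → total 147.
Compare {H1, H2, H3, H4}: transport cost 130 + fixed 23 = 153.
Compare {H1, H4}: transport cost 187 + fixed 9 = 196.
Compare {H1, H2, H4}: transport cost 187 + fixed 15 = 202.
All other subsets cost ≥ 153. Minimum total cost: 147.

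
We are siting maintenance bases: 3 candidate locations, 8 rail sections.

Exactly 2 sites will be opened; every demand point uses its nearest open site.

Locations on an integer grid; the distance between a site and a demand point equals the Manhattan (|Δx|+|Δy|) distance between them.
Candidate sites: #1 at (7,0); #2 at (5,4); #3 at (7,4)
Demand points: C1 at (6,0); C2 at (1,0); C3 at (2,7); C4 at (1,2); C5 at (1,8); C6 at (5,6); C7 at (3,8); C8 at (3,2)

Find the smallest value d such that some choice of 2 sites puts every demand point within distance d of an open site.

8

Open {#1, #2}.
  Farthest demand point is C5 at distance 8 (to #2); all others are ≤ 8.
With {#2, #3} the worst case is 8.
With {#1, #3} the worst case is 10.
No size-2 selection achieves below 8.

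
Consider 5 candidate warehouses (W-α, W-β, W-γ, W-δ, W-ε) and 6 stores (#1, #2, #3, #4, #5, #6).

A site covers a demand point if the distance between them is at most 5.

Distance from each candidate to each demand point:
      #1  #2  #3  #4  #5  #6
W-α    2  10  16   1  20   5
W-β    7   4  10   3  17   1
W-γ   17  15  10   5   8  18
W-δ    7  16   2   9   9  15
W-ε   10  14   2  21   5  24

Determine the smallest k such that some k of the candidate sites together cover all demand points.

3

Coverage sets (demand points within 5 of each site):
  W-α: {#1, #4, #6}
  W-β: {#2, #4, #6}
  W-γ: {#4}
  W-δ: {#3}
  W-ε: {#3, #5}
No 2 sites suffice: every size-2 union leaves at least one demand point uncovered.
But {W-α, W-β, W-ε} covers everything, so the minimum is 3.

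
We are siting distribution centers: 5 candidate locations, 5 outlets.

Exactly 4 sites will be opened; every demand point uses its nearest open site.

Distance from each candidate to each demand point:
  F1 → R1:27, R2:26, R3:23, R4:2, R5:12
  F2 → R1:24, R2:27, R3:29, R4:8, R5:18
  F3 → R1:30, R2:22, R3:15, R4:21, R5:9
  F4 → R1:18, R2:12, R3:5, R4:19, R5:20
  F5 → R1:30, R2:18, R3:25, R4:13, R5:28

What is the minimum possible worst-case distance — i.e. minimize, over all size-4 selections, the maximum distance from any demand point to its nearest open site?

18

Open {F1, F2, F3, F4}.
  Farthest demand point is R1 at distance 18 (to F4); all others are ≤ 18.
With {F1, F2, F4, F5} the worst case is 18.
With {F1, F3, F4, F5} the worst case is 18.
No size-4 selection achieves below 18.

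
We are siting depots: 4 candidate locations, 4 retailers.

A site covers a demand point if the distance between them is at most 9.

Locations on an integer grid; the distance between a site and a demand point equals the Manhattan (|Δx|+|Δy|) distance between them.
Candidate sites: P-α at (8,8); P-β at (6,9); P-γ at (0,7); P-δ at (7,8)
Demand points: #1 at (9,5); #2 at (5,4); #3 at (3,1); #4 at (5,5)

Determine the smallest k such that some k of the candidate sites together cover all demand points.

Coverage sets (demand points within 9 of each site):
  P-α: {#1, #2, #4}
  P-β: {#1, #2, #4}
  P-γ: {#2, #3, #4}
  P-δ: {#1, #2, #4}
No single site covers all 4 demand points.
But {P-α, P-γ} covers everything, so the minimum is 2.

2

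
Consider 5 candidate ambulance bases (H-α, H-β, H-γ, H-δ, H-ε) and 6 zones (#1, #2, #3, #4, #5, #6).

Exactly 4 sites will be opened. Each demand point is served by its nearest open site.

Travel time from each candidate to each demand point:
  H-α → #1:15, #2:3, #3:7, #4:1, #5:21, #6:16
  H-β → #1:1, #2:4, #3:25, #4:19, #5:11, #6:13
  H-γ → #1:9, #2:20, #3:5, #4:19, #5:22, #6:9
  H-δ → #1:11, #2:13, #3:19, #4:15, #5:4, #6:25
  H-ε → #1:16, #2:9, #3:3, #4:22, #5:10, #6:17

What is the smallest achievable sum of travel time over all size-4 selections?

23

Open {H-α, H-β, H-γ, H-δ}.
  #1→H-β 1, #2→H-α 3, #3→H-γ 5, #4→H-α 1, #5→H-δ 4, #6→H-γ 9  ⇒ total 23.
Compare {H-α, H-β, H-δ, H-ε}: total 25.
Compare {H-α, H-β, H-γ, H-ε}: total 27.
No size-4 selection does better; minimum is 23.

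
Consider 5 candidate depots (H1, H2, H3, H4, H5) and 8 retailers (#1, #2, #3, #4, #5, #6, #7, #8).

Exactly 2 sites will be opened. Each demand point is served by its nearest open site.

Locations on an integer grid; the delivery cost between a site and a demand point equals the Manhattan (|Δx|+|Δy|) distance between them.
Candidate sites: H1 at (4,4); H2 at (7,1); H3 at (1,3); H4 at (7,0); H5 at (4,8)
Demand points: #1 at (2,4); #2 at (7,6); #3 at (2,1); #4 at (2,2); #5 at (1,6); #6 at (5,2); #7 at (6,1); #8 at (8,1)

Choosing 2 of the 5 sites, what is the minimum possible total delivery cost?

Open {H2, H3}.
  #1→H3 2, #2→H2 5, #3→H3 3, #4→H3 2, #5→H3 3, #6→H2 3, #7→H2 1, #8→H2 1  ⇒ total 20.
Compare {H3, H4}: total 24.
Compare {H1, H2}: total 26.
No size-2 selection does better; minimum is 20.

20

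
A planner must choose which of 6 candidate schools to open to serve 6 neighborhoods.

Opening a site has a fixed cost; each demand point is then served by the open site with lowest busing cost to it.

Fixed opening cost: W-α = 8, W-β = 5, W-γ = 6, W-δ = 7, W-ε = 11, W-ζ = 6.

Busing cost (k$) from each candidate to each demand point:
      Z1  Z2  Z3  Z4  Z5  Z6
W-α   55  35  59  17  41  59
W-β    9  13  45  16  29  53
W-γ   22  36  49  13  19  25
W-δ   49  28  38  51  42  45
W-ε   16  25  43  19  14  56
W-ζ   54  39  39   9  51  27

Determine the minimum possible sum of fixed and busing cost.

Open {W-β, W-γ, W-ζ}: assign each demand point to its cheapest open site.
  Z1→W-β 9, Z2→W-β 13, Z3→W-ζ 39, Z4→W-ζ 9, Z5→W-γ 19, Z6→W-γ 25
  busing cost 114, fixed 17 → total 131.
Compare {W-β, W-ε, W-ζ}: busing cost 111 + fixed 22 = 133.
Compare {W-β, W-γ}: busing cost 124 + fixed 11 = 135.
Compare {W-β, W-γ, W-δ}: busing cost 117 + fixed 18 = 135.
All other subsets cost ≥ 133. Minimum total cost: 131.

131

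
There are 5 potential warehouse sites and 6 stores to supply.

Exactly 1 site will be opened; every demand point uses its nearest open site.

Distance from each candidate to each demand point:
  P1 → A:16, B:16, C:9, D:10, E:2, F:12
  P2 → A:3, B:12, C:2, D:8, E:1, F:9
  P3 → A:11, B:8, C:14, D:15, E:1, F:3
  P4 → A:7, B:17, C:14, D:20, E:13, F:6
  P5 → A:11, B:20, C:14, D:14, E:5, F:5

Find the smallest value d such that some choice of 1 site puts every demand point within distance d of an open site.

12

Open {P2}.
  Farthest demand point is B at distance 12 (to P2); all others are ≤ 12.
With {P3} the worst case is 15.
With {P1} the worst case is 16.
No size-1 selection achieves below 12.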